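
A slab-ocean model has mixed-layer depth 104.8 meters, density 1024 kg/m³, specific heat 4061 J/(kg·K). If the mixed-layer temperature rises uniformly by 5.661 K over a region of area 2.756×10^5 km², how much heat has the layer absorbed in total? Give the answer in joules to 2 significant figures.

Areal heat capacity C = ρ c_p D = 1024 × 4061 × 104.8 = 4.36×10^8 J m⁻² K⁻¹.
Heat per unit area: q = C ΔT = 4.36×10^8 × 5.661 = 2.47×10^9 J/m².
Total heat: Q = q × A = 2.47×10^9 × (2.756×10^5 × 10⁶ m²) = 6.80×10^20 J.

6.8×10^20 J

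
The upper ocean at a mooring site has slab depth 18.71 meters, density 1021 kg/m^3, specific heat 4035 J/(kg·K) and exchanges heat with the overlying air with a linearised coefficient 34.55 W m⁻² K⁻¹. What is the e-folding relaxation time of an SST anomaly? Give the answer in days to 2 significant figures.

26 days

Areal heat capacity C = ρ c_p D = 1021 × 4035 × 18.71 = 7.71×10^7 J/(m²·K).
Relaxation time τ = C / λ = 7.71×10^7 / 34.55 = 2.23×10^6 s.
In days: 2.23×10^6 s / (86400 s/day) = 25.8 days.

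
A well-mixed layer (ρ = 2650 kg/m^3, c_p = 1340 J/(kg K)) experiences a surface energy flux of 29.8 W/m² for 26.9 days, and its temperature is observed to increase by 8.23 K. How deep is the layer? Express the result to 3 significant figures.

2.37 m

Heat input Q = F Δt = 29.8 × 2.32×10^6 s = 6.93×10^7 J/m².
Required areal heat capacity C = Q / ΔT = 8.42×10^6 J/(m²·K).
Depth D = C / (ρ c_p) = 8.42×10^6 / (2650 × 1340) = 2.37 m.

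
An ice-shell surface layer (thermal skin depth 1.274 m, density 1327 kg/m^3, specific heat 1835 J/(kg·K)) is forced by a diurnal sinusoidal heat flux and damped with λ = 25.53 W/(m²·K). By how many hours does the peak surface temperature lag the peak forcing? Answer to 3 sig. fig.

Areal heat capacity C = ρ c_p D = 1327 × 1835 × 1.274 = 3.10×10^6 J m⁻² K⁻¹.
ω = 2π / 86400 s = 7.27×10^-5 s⁻¹.
Phase lag φ = arctan(Cω/λ) = arctan(226/25.53) = 1.46 rad.
Time lag = φ / ω = 1.46 / 7.27×10^-5 = 20100 s = 5.57 hours.

5.57 hours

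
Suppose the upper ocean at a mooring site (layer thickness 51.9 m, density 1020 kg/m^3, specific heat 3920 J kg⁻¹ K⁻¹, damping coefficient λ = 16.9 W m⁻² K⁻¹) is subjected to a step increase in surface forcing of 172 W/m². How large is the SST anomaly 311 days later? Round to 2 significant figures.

9.0 K

Areal heat capacity C = ρ c_p D = 1020 × 3920 × 51.9 = 2.08×10^8 J/(m²·K).
τ = C / λ = 2.08×10^8 / 16.9 = 1.23×10^7 s.
Equilibrium anomaly ΔT_eq = F / λ = 172 / 16.9 = 10.2 K.
t = 311 days = 2.69×10^7 s, so t/τ = 2.19.
ΔT(t) = ΔT_eq (1 − e^(−t/τ)) = 10.2 × (1 − e^−2.19) = 9.04 K.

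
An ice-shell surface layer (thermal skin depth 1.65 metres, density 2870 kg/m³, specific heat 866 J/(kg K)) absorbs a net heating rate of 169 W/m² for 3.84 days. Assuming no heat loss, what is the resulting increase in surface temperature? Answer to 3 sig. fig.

Areal heat capacity C = ρ c_p D = 2870 × 866 × 1.65 = 4.10×10^6 J m⁻² K⁻¹.
Net heat input Q = F Δt = 169 × (3.84 days × 86400 s/day) = 5.61×10^7 J/m².
ΔT = Q / C = 5.61×10^7 / 4.10×10^6 = 13.7 K.

13.7 K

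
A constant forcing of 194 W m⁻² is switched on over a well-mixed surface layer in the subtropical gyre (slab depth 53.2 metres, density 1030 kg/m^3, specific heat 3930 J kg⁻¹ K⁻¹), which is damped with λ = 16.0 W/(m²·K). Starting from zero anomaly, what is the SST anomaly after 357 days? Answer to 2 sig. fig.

Areal heat capacity C = ρ c_p D = 1030 × 3930 × 53.2 = 2.15×10^8 J/(m^2 K).
τ = C / λ = 2.15×10^8 / 16.0 = 1.35×10^7 s.
Equilibrium anomaly ΔT_eq = F / λ = 194 / 16.0 = 12.1 K.
t = 357 days = 3.08×10^7 s, so t/τ = 2.29.
ΔT(t) = ΔT_eq (1 − e^(−t/τ)) = 12.1 × (1 − e^−2.29) = 10.9 K.

11 K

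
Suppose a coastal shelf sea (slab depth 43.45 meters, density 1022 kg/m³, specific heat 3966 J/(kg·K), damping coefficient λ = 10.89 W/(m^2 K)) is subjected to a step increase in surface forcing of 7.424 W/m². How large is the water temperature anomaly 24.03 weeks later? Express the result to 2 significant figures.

Areal heat capacity C = ρ c_p D = 1022 × 3966 × 43.45 = 1.76×10^8 J/(m^2 K).
τ = C / λ = 1.76×10^8 / 10.89 = 1.62×10^7 s.
Equilibrium anomaly ΔT_eq = F / λ = 7.424 / 10.89 = 0.682 K.
t = 24.03 weeks = 1.45×10^7 s, so t/τ = 0.899.
ΔT(t) = ΔT_eq (1 − e^(−t/τ)) = 0.682 × (1 − e^−0.899) = 0.404 K.

0.40 K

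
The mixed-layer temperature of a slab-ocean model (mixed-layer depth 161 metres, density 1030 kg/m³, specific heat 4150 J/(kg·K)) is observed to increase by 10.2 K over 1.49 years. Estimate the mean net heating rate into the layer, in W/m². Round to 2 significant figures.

150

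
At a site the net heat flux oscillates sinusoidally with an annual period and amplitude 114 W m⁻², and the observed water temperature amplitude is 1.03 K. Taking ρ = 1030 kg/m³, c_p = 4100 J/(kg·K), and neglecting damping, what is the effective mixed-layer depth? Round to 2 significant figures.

ω = 2π / 3.15×10^7 s = 1.99×10^-7 s⁻¹.
Required C = F₀ / (A ω) = 114 / (1.03 × 1.99×10^-7) = 5.56×10^8 J/(m²·K).
D = C / (ρ c_p) = 5.56×10^8 / (1030 × 4100) = 132 m.

130 m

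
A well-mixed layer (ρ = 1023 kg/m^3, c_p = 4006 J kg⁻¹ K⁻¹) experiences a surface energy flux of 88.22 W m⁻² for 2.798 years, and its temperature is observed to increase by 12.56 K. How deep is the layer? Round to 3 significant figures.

151 m

Heat input Q = F Δt = 88.22 × 8.83×10^7 s = 7.79×10^9 J/m².
Required areal heat capacity C = Q / ΔT = 6.20×10^8 J/(m²·K).
Depth D = C / (ρ c_p) = 6.20×10^8 / (1023 × 4006) = 151 m.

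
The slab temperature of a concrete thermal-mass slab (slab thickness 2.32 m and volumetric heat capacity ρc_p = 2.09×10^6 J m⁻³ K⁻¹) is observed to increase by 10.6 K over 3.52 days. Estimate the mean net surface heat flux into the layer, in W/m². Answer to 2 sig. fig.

Areal heat capacity C = ρc_p × D = 2.09×10^6 × 2.32 = 4.85×10^6 J/(m^2 K).
Required heat per unit area: Q = C ΔT = 4.85×10^6 × 10.6 = 5.14×10^7 J/m².
Flux F = Q / Δt = 5.14×10^7 / 3.04×10^5 s = 169 W/m².

170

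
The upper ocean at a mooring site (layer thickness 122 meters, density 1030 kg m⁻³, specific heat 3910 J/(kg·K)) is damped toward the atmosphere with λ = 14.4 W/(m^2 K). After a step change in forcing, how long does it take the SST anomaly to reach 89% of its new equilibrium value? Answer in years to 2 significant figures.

Areal heat capacity C = ρ c_p D = 1030 × 3910 × 122 = 4.91×10^8 J m⁻² K⁻¹.
τ = C / λ = 4.91×10^8 / 14.4 = 3.41×10^7 s.
Fraction reached: 1 − e^(−t/τ) = 0.89 ⇒ t = −τ ln(1 − 0.89) = τ × 2.21.
t = 7.53×10^7 s = 2.39 years.

2.4 years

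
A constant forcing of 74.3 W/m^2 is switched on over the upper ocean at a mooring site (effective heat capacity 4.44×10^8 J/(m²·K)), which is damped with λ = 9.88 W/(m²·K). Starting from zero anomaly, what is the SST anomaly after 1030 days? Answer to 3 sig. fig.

6.48 K

Areal heat capacity C = 4.44×10^8 J/(m²·K) (given).
τ = C / λ = 4.44×10^8 / 9.88 = 4.49×10^7 s.
Equilibrium anomaly ΔT_eq = F / λ = 74.3 / 9.88 = 7.52 K.
t = 1030 days = 8.90×10^7 s, so t/τ = 1.98.
ΔT(t) = ΔT_eq (1 − e^(−t/τ)) = 7.52 × (1 − e^−1.98) = 6.48 K.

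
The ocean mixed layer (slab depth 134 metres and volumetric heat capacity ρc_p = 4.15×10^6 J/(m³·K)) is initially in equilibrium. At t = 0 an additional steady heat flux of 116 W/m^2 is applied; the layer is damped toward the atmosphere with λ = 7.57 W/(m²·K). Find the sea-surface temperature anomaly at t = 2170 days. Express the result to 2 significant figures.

14 K

Areal heat capacity C = ρc_p × D = 4.15×10^6 × 134 = 5.56×10^8 J/(m^2 K).
τ = C / λ = 5.56×10^8 / 7.57 = 7.35×10^7 s.
Equilibrium anomaly ΔT_eq = F / λ = 116 / 7.57 = 15.3 K.
t = 2170 days = 1.87×10^8 s, so t/τ = 2.55.
ΔT(t) = ΔT_eq (1 − e^(−t/τ)) = 15.3 × (1 − e^−2.55) = 14.1 K.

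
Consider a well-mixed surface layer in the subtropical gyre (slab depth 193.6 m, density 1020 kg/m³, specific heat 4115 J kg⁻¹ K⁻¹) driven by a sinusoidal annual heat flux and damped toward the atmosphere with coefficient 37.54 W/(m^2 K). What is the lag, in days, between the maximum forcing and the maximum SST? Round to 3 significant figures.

78.0 days

Areal heat capacity C = ρ c_p D = 1020 × 4115 × 193.6 = 8.13×10^8 J/(m²·K).
ω = 2π / 3.15×10^7 s = 1.99×10^-7 s⁻¹.
Phase lag φ = arctan(Cω/λ) = arctan(162/37.54) = 1.34 rad.
Time lag = φ / ω = 1.34 / 1.99×10^-7 = 6.74×10^6 s = 78.0 days.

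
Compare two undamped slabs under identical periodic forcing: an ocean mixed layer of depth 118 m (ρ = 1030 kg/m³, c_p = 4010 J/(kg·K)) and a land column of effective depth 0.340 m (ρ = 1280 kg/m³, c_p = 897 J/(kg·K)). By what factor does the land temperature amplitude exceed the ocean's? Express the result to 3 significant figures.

C_ocean = 1030 × 4010 × 118 = 4.87×10^8 J/(m²·K).
C_land = 1280 × 897 × 0.340 = 3.90×10^5 J/(m²·K).
Undamped amplitude ∝ 1/C, so A_land/A_ocean = C_ocean/C_land = 1250.

1250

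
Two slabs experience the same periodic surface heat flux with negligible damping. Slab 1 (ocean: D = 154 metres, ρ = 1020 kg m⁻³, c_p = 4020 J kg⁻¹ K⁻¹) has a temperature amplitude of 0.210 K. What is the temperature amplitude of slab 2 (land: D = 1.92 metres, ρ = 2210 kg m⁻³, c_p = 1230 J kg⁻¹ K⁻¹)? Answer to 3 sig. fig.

25.4 K

C_ocean = 6.31×10^8 J/(m²·K); C_land = 5.22×10^6 J/(m²·K).
A ∝ 1/C ⇒ A_land = A_ocean × C_ocean/C_land = 0.210 × 121 = 25.4 K.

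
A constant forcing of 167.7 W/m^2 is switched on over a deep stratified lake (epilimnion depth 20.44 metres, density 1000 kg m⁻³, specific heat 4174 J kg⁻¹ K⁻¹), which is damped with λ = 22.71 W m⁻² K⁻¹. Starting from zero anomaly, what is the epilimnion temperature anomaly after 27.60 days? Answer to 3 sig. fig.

Areal heat capacity C = ρ c_p D = 1000 × 4174 × 20.44 = 8.53×10^7 J/(m²·K).
τ = C / λ = 8.53×10^7 / 22.71 = 3.76×10^6 s.
Equilibrium anomaly ΔT_eq = F / λ = 167.7 / 22.71 = 7.38 K.
t = 27.60 days = 2.38×10^6 s, so t/τ = 0.635.
ΔT(t) = ΔT_eq (1 − e^(−t/τ)) = 7.38 × (1 − e^−0.635) = 3.47 K.

3.47 K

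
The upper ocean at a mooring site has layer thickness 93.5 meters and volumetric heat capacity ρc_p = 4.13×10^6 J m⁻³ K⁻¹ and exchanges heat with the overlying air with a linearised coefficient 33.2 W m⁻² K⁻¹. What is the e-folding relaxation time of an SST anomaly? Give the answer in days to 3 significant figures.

Areal heat capacity C = ρc_p × D = 4.13×10^6 × 93.5 = 3.86×10^8 J/(m^2 K).
Relaxation time τ = C / λ = 3.86×10^8 / 33.2 = 1.16×10^7 s.
In days: 1.16×10^7 s / (86400 s/day) = 135 days.

135 days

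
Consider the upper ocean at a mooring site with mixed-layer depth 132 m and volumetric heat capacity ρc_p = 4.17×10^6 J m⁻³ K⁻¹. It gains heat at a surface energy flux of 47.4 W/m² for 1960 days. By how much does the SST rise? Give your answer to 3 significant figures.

14.6 K

Areal heat capacity C = ρc_p × D = 4.17×10^6 × 132 = 5.50×10^8 J/(m²·K).
Net heat input Q = F Δt = 47.4 × (1960 days × 86400 s/day) = 8.03×10^9 J/m².
ΔT = Q / C = 8.03×10^9 / 5.50×10^8 = 14.6 K.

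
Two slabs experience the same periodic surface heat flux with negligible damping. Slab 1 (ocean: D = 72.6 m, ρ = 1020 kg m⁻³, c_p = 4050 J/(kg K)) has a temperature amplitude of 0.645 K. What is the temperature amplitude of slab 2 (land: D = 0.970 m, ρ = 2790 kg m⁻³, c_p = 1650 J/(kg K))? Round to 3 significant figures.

43.3 K

C_ocean = 3.00×10^8 J/(m²·K); C_land = 4.47×10^6 J/(m²·K).
A ∝ 1/C ⇒ A_land = A_ocean × C_ocean/C_land = 0.645 × 67.2 = 43.3 K.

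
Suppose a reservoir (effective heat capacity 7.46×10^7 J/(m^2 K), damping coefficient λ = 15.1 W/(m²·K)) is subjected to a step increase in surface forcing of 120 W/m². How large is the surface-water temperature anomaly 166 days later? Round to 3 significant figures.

7.51 K

Areal heat capacity C = 7.46×10^7 J/(m^2 K) (given).
τ = C / λ = 7.46×10^7 / 15.1 = 4.94×10^6 s.
Equilibrium anomaly ΔT_eq = F / λ = 120 / 15.1 = 7.95 K.
t = 166 days = 1.43×10^7 s, so t/τ = 2.90.
ΔT(t) = ΔT_eq (1 − e^(−t/τ)) = 7.95 × (1 − e^−2.90) = 7.51 K.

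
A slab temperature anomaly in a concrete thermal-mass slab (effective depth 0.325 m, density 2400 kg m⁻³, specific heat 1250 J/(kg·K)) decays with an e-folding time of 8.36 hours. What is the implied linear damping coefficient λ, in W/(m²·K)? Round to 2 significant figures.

32

Areal heat capacity C = ρ c_p D = 2400 × 1250 × 0.325 = 9.75×10^5 J/(m²·K).
τ = 8.36 hours = 30100 s.
λ = C / τ = 9.75×10^5 / 30100 = 32.4 W/(m²·K).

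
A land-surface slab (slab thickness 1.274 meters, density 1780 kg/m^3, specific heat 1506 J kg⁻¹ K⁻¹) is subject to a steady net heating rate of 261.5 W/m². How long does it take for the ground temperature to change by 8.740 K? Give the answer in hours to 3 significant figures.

31.7 hours

Areal heat capacity C = ρ c_p D = 1780 × 1506 × 1.274 = 3.42×10^6 J/(m²·K).
Time required: Δt = C ΔT / F = 3.42×10^6 × 8.740 / 261.5 = 1.14×10^5 s.
In hours: 1.14×10^5 s / (3600 s/hour) = 31.7 hours.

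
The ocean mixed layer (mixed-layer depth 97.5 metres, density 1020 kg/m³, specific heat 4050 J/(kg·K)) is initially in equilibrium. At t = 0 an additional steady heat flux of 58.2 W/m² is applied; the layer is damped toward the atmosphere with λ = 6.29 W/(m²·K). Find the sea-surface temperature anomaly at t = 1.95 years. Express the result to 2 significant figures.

Areal heat capacity C = ρ c_p D = 1020 × 4050 × 97.5 = 4.03×10^8 J m⁻² K⁻¹.
τ = C / λ = 4.03×10^8 / 6.29 = 6.40×10^7 s.
Equilibrium anomaly ΔT_eq = F / λ = 58.2 / 6.29 = 9.25 K.
t = 1.95 years = 6.15×10^7 s, so t/τ = 0.961.
ΔT(t) = ΔT_eq (1 − e^(−t/τ)) = 9.25 × (1 − e^−0.961) = 5.71 K.

5.7 K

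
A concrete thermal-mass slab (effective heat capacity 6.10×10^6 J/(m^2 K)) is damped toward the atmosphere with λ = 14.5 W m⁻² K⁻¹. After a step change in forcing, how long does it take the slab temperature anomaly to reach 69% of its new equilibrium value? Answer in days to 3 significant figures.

5.70 days

Areal heat capacity C = 6.10×10^6 J/(m^2 K) (given).
τ = C / λ = 6.10×10^6 / 14.5 = 4.21×10^5 s.
Fraction reached: 1 − e^(−t/τ) = 0.69 ⇒ t = −τ ln(1 − 0.69) = τ × 1.17.
t = 4.93×10^5 s = 5.70 days.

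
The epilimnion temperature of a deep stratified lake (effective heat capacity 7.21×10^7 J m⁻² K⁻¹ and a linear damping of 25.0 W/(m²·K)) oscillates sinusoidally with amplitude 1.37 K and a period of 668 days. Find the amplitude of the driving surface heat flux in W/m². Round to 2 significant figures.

Areal heat capacity C = 7.21×10^7 J m⁻² K⁻¹ (given).
ω = 2π / 5.77×10^7 s = 1.09×10^-7 s⁻¹.
√((Cω)² + λ²) = √((7.85)² + 25.0²) = 26.2 W/(m²·K).
F₀ = A × √((Cω)²+λ²) = 1.37 × 26.2 = 35.9 W/m².

36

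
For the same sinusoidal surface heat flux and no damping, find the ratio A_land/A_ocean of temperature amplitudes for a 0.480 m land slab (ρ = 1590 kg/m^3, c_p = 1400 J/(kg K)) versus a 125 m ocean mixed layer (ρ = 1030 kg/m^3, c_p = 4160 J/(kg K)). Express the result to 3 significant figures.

C_ocean = 1030 × 4160 × 125 = 5.36×10^8 J/(m²·K).
C_land = 1590 × 1400 × 0.480 = 1.07×10^6 J/(m²·K).
Undamped amplitude ∝ 1/C, so A_land/A_ocean = C_ocean/C_land = 501.

501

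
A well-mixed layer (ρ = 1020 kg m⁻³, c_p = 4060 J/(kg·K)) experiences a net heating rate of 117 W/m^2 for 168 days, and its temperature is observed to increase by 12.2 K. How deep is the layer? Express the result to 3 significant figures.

Heat input Q = F Δt = 117 × 1.45×10^7 s = 1.70×10^9 J/m².
Required areal heat capacity C = Q / ΔT = 1.39×10^8 J/(m²·K).
Depth D = C / (ρ c_p) = 1.39×10^8 / (1020 × 4060) = 33.6 m.

33.6 m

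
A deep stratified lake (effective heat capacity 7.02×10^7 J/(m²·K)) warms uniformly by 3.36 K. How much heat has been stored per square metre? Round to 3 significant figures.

2.36×10^8

Areal heat capacity C = 7.02×10^7 J/(m²·K) (given).
ΔQ = C ΔT = 7.02×10^7 × 3.36 = 2.36×10^8 J/m².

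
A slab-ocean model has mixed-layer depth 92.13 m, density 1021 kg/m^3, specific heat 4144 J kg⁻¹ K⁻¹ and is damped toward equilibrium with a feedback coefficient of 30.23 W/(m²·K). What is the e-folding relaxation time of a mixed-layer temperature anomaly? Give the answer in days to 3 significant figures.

Areal heat capacity C = ρ c_p D = 1021 × 4144 × 92.13 = 3.90×10^8 J/(m^2 K).
Relaxation time τ = C / λ = 3.90×10^8 / 30.23 = 1.29×10^7 s.
In days: 1.29×10^7 s / (86400 s/day) = 149 days.

149 days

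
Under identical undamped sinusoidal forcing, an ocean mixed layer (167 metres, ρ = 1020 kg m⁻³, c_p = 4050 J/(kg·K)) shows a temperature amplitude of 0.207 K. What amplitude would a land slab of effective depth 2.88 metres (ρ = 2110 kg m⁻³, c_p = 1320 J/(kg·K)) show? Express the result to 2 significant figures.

18 K

C_ocean = 6.90×10^8 J/(m²·K); C_land = 8.02×10^6 J/(m²·K).
A ∝ 1/C ⇒ A_land = A_ocean × C_ocean/C_land = 0.207 × 86.0 = 17.8 K.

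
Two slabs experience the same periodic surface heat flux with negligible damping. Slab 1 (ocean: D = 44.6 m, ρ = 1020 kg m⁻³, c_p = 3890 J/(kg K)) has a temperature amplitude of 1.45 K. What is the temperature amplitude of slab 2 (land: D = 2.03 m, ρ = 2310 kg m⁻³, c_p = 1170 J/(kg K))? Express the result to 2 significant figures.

47 K

C_ocean = 1.77×10^8 J/(m²·K); C_land = 5.49×10^6 J/(m²·K).
A ∝ 1/C ⇒ A_land = A_ocean × C_ocean/C_land = 1.45 × 32.3 = 46.8 K.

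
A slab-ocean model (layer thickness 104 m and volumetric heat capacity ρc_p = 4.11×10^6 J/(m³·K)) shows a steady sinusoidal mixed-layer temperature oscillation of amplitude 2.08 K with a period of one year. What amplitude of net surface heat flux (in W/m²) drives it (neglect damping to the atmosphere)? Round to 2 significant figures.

180

Areal heat capacity C = ρc_p × D = 4.11×10^6 × 104 = 4.27×10^8 J/(m²·K).
ω = 2π / 3.15×10^7 s = 1.99×10^-7 s⁻¹.
Cω = 4.27×10^8 × 1.99×10^-7 = 85.2 W/(m²·K).
F₀ = A × Cω = 2.08 × 85.2 = 177 W/m².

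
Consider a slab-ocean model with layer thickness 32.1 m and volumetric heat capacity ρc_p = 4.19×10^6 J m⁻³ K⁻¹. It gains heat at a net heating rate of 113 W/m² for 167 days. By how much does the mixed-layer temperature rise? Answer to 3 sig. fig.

12.1 K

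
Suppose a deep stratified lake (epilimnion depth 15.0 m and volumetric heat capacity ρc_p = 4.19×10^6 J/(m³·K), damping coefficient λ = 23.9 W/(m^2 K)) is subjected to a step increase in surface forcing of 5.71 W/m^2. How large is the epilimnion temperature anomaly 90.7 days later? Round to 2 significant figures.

Areal heat capacity C = ρc_p × D = 4.19×10^6 × 15.0 = 6.28×10^7 J m⁻² K⁻¹.
τ = C / λ = 6.28×10^7 / 23.9 = 2.63×10^6 s.
Equilibrium anomaly ΔT_eq = F / λ = 5.71 / 23.9 = 0.239 K.
t = 90.7 days = 7.84×10^6 s, so t/τ = 2.98.
ΔT(t) = ΔT_eq (1 − e^(−t/τ)) = 0.239 × (1 − e^−2.98) = 0.227 K.

0.23 K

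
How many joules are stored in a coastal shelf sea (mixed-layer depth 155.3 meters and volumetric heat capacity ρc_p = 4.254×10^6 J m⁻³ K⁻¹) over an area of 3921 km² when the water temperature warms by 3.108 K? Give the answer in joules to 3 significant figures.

8.05×10^18 J

Areal heat capacity C = ρc_p × D = 4.254×10^6 × 155.3 = 6.61×10^8 J/(m^2 K).
Heat per unit area: q = C ΔT = 6.61×10^8 × 3.108 = 2.05×10^9 J/m².
Total heat: Q = q × A = 2.05×10^9 × (3921 × 10⁶ m²) = 8.05×10^18 J.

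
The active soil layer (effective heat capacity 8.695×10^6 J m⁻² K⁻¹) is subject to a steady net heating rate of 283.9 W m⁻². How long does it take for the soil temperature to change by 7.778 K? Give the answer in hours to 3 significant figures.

66.2 hours

Areal heat capacity C = 8.695×10^6 J m⁻² K⁻¹ (given).
Time required: Δt = C ΔT / F = 8.70×10^6 × 7.778 / 283.9 = 2.38×10^5 s.
In hours: 2.38×10^5 s / (3600 s/hour) = 66.2 hours.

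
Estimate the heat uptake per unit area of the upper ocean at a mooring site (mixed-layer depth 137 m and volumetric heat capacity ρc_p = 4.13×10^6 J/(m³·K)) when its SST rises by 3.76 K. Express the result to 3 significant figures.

Areal heat capacity C = ρc_p × D = 4.13×10^6 × 137 = 5.66×10^8 J m⁻² K⁻¹.
ΔQ = C ΔT = 5.66×10^8 × 3.76 = 2.13×10^9 J/m².

2.13×10^9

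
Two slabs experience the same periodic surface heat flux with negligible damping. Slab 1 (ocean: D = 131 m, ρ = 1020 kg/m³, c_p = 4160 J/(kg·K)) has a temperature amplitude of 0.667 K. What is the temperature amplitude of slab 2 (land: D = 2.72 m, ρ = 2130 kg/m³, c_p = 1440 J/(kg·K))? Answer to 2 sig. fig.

C_ocean = 5.56×10^8 J/(m²·K); C_land = 8.34×10^6 J/(m²·K).
A ∝ 1/C ⇒ A_land = A_ocean × C_ocean/C_land = 0.667 × 66.6 = 44.4 K.

44 K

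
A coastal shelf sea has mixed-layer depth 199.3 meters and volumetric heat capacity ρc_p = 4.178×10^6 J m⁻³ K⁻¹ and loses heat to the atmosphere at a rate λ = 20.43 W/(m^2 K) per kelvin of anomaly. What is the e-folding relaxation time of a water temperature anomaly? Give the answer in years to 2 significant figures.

Areal heat capacity C = ρc_p × D = 4.178×10^6 × 199.3 = 8.33×10^8 J m⁻² K⁻¹.
Relaxation time τ = C / λ = 8.33×10^8 / 20.43 = 4.08×10^7 s.
In years: 4.08×10^7 s / (3.156×10^7 s/year) = 1.29 years.

1.3 years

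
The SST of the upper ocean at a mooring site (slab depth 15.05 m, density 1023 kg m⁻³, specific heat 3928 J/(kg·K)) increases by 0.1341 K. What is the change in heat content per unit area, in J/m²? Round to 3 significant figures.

Areal heat capacity C = ρ c_p D = 1023 × 3928 × 15.05 = 6.05×10^7 J/(m²·K).
ΔQ = C ΔT = 6.05×10^7 × 0.1341 = 8.11×10^6 J/m².

8.11×10^6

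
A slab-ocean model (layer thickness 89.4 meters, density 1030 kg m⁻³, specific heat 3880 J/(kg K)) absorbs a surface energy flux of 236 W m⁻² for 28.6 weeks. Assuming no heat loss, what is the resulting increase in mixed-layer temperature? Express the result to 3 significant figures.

Areal heat capacity C = ρ c_p D = 1030 × 3880 × 89.4 = 3.57×10^8 J/(m^2 K).
Net heat input Q = F Δt = 236 × (28.6 weeks × 6.048×10^5 s/week) = 4.08×10^9 J/m².
ΔT = Q / C = 4.08×10^9 / 3.57×10^8 = 11.4 K.

11.4 K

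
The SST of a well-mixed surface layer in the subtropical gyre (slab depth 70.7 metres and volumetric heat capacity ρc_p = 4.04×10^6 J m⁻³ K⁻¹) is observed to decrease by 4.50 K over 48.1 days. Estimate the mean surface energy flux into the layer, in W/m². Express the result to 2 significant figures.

-310

Areal heat capacity C = ρc_p × D = 4.04×10^6 × 70.7 = 2.86×10^8 J m⁻² K⁻¹.
Required heat per unit area: Q = C ΔT = 2.86×10^8 × -4.50 = -1.29×10^9 J/m².
Flux F = Q / Δt = -1.29×10^9 / 4.16×10^6 s = -309 W/m².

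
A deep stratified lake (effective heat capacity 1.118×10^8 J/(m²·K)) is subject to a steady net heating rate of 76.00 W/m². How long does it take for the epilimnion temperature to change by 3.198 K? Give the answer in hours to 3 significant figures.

Areal heat capacity C = 1.118×10^8 J/(m²·K) (given).
Time required: Δt = C ΔT / F = 1.12×10^8 × 3.198 / 76.00 = 4.70×10^6 s.
In hours: 4.70×10^6 s / (3600 s/hour) = 1310 hours.

1310 hours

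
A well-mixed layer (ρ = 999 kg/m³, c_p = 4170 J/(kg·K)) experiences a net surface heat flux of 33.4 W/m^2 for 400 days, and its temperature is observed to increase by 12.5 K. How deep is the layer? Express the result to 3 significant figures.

22.2 m

Heat input Q = F Δt = 33.4 × 3.46×10^7 s = 1.15×10^9 J/m².
Required areal heat capacity C = Q / ΔT = 9.23×10^7 J/(m²·K).
Depth D = C / (ρ c_p) = 9.23×10^7 / (999 × 4170) = 22.2 m.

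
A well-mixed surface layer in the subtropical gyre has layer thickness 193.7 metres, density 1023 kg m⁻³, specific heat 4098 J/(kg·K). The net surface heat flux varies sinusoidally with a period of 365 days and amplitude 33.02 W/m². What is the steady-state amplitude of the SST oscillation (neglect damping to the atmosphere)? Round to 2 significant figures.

0.20 K

Areal heat capacity C = ρ c_p D = 1023 × 4098 × 193.7 = 8.12×10^8 J m⁻² K⁻¹.
Angular frequency ω = 2π / T = 2π / 3.15×10^7 s = 1.99×10^-7 s⁻¹.
Cω = 8.12×10^8 × 1.99×10^-7 = 162 W/(m²·K).
Amplitude A = F₀ / (Cω) = 33.02 / 162 = 0.204 K.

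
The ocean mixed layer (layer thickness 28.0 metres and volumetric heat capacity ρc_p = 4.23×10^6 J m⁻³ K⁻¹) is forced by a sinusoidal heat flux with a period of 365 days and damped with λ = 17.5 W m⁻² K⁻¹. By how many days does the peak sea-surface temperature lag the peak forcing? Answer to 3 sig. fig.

54.2 days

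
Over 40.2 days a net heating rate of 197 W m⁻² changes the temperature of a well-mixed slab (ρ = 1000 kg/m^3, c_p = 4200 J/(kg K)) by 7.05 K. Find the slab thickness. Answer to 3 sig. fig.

23.1 m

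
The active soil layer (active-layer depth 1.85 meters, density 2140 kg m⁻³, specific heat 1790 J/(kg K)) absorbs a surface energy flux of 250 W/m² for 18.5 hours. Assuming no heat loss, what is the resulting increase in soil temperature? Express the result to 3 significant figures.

Areal heat capacity C = ρ c_p D = 2140 × 1790 × 1.85 = 7.09×10^6 J/(m^2 K).
Net heat input Q = F Δt = 250 × (18.5 hours × 3600 s/hour) = 1.66×10^7 J/m².
ΔT = Q / C = 1.66×10^7 / 7.09×10^6 = 2.35 K.

2.35 K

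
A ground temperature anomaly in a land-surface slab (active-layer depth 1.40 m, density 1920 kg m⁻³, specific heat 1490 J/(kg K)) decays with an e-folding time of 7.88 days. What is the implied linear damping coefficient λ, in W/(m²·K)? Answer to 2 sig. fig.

5.9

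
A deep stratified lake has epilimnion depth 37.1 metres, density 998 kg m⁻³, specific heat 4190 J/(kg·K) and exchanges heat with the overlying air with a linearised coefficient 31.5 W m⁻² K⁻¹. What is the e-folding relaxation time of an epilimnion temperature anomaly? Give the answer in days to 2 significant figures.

Areal heat capacity C = ρ c_p D = 998 × 4190 × 37.1 = 1.55×10^8 J/(m^2 K).
Relaxation time τ = C / λ = 1.55×10^8 / 31.5 = 4.93×10^6 s.
In days: 4.93×10^6 s / (86400 s/day) = 57.0 days.

57 days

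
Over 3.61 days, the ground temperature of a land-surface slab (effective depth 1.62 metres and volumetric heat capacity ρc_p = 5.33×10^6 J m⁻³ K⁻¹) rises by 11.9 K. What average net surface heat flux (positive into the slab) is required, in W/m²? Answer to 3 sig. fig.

Areal heat capacity C = ρc_p × D = 5.33×10^6 × 1.62 = 8.63×10^6 J/(m²·K).
Required heat per unit area: Q = C ΔT = 8.63×10^6 × 11.9 = 1.03×10^8 J/m².
Flux F = Q / Δt = 1.03×10^8 / 3.12×10^5 s = 329 W/m².

329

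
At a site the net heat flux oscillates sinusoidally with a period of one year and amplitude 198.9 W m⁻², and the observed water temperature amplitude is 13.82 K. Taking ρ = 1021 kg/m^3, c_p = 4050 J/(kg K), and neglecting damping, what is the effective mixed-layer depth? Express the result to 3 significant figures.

17.5 m

ω = 2π / 3.15×10^7 s = 1.99×10^-7 s⁻¹.
Required C = F₀ / (A ω) = 198.9 / (13.82 × 1.99×10^-7) = 7.22×10^7 J/(m²·K).
D = C / (ρ c_p) = 7.22×10^7 / (1021 × 4050) = 17.5 m.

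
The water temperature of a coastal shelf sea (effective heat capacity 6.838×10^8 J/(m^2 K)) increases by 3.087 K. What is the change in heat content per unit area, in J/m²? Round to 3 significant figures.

2.11×10^9

Areal heat capacity C = 6.838×10^8 J/(m^2 K) (given).
ΔQ = C ΔT = 6.84×10^8 × 3.087 = 2.11×10^9 J/m².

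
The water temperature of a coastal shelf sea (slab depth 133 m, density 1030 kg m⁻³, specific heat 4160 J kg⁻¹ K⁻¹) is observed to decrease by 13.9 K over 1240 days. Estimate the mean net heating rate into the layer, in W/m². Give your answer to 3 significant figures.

-73.9

Areal heat capacity C = ρ c_p D = 1030 × 4160 × 133 = 5.70×10^8 J/(m^2 K).
Required heat per unit area: Q = C ΔT = 5.70×10^8 × -13.9 = -7.92×10^9 J/m².
Flux F = Q / Δt = -7.92×10^9 / 1.07×10^8 s = -73.9 W/m².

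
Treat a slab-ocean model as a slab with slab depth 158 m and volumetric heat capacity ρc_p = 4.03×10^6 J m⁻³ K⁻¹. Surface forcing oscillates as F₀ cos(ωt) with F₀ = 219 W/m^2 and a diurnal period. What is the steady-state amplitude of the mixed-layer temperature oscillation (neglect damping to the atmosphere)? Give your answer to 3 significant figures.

0.00473 K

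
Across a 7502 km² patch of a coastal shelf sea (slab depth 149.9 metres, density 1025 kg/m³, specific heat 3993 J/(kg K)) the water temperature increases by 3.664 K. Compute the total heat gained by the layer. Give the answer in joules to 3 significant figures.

Areal heat capacity C = ρ c_p D = 1025 × 3993 × 149.9 = 6.14×10^8 J/(m²·K).
Heat per unit area: q = C ΔT = 6.14×10^8 × 3.664 = 2.25×10^9 J/m².
Total heat: Q = q × A = 2.25×10^9 × (7502 × 10⁶ m²) = 1.69×10^19 J.

1.69×10^19 J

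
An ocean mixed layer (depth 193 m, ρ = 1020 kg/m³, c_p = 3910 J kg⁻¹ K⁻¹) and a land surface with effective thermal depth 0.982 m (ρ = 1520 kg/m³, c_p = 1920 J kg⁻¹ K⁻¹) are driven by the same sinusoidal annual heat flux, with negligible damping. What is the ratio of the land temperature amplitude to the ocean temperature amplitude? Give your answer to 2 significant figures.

270

C_ocean = 1020 × 3910 × 193 = 7.70×10^8 J/(m²·K).
C_land = 1520 × 1920 × 0.982 = 2.87×10^6 J/(m²·K).
Undamped amplitude ∝ 1/C, so A_land/A_ocean = C_ocean/C_land = 269.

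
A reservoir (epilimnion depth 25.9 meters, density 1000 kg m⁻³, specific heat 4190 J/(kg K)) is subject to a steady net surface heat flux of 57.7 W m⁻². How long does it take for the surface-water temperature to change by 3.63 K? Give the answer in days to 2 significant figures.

79 days

Areal heat capacity C = ρ c_p D = 1000 × 4190 × 25.9 = 1.09×10^8 J/(m²·K).
Time required: Δt = C ΔT / F = 1.09×10^8 × 3.63 / 57.7 = 6.83×10^6 s.
In days: 6.83×10^6 s / (86400 s/day) = 79.0 days.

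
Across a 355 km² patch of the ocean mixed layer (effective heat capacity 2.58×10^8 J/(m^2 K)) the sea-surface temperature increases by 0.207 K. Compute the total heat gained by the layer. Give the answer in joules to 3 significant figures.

1.90×10^16 J

Areal heat capacity C = 2.58×10^8 J/(m^2 K) (given).
Heat per unit area: q = C ΔT = 2.58×10^8 × 0.207 = 5.34×10^7 J/m².
Total heat: Q = q × A = 5.34×10^7 × (355 × 10⁶ m²) = 1.90×10^16 J.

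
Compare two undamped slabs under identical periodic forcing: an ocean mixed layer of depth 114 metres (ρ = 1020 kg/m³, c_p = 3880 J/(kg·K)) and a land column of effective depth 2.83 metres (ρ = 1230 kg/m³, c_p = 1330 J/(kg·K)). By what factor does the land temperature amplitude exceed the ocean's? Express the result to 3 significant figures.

97.5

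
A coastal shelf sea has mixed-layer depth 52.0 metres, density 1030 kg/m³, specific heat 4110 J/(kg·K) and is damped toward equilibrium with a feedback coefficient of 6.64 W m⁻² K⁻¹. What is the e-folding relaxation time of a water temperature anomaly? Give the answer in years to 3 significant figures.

1.05 years

Areal heat capacity C = ρ c_p D = 1030 × 4110 × 52.0 = 2.20×10^8 J m⁻² K⁻¹.
Relaxation time τ = C / λ = 2.20×10^8 / 6.64 = 3.32×10^7 s.
In years: 3.32×10^7 s / (3.156×10^7 s/year) = 1.05 years.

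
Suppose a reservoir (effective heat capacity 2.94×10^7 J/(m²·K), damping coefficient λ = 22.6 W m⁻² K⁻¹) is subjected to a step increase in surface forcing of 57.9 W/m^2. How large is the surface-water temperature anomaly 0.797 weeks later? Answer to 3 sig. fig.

0.793 K

Areal heat capacity C = 2.94×10^7 J/(m²·K) (given).
τ = C / λ = 2.94×10^7 / 22.6 = 1.30×10^6 s.
Equilibrium anomaly ΔT_eq = F / λ = 57.9 / 22.6 = 2.56 K.
t = 0.797 weeks = 4.82×10^5 s, so t/τ = 0.371.
ΔT(t) = ΔT_eq (1 − e^(−t/τ)) = 2.56 × (1 − e^−0.371) = 0.793 K.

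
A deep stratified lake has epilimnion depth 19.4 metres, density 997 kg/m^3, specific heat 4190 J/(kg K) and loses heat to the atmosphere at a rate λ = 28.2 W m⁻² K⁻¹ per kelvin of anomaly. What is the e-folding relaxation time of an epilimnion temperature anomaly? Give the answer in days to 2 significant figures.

Areal heat capacity C = ρ c_p D = 997 × 4190 × 19.4 = 8.10×10^7 J m⁻² K⁻¹.
Relaxation time τ = C / λ = 8.10×10^7 / 28.2 = 2.87×10^6 s.
In days: 2.87×10^6 s / (86400 s/day) = 33.3 days.

33 days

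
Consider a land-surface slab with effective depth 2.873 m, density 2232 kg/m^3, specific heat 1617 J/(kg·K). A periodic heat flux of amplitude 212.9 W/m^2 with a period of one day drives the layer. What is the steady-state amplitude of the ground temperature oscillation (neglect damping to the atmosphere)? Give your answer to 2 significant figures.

0.28 K

Areal heat capacity C = ρ c_p D = 2232 × 1617 × 2.873 = 1.04×10^7 J m⁻² K⁻¹.
Angular frequency ω = 2π / T = 2π / 86400 s = 7.27×10^-5 s⁻¹.
Cω = 1.04×10^7 × 7.27×10^-5 = 754 W/(m²·K).
Amplitude A = F₀ / (Cω) = 212.9 / 754 = 0.282 K.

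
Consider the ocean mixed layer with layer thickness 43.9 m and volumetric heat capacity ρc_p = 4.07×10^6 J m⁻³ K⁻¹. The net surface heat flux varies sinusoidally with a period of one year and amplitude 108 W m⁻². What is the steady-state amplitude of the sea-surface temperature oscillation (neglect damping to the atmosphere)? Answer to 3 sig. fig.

Areal heat capacity C = ρc_p × D = 4.07×10^6 × 43.9 = 1.79×10^8 J/(m^2 K).
Angular frequency ω = 2π / T = 2π / 3.15×10^7 s = 1.99×10^-7 s⁻¹.
Cω = 1.79×10^8 × 1.99×10^-7 = 35.6 W/(m²·K).
Amplitude A = F₀ / (Cω) = 108 / 35.6 = 3.03 K.

3.03 K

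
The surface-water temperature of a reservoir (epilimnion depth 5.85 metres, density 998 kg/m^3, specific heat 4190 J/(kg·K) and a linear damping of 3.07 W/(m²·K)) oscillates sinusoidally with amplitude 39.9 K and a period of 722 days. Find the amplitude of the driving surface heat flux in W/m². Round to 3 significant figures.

157

Areal heat capacity C = ρ c_p D = 998 × 4190 × 5.85 = 2.45×10^7 J/(m^2 K).
ω = 2π / 6.24×10^7 s = 1.01×10^-7 s⁻¹.
√((Cω)² + λ²) = √((2.46)² + 3.07²) = 3.94 W/(m²·K).
F₀ = A × √((Cω)²+λ²) = 39.9 × 3.94 = 157 W/m².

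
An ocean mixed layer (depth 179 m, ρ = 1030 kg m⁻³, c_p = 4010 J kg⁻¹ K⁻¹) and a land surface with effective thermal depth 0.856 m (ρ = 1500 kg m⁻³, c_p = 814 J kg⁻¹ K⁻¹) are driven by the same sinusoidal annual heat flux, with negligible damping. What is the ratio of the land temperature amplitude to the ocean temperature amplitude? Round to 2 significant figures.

710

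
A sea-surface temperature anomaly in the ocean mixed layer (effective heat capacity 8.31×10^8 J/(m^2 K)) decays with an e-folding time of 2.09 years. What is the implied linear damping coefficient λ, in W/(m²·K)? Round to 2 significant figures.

13

Areal heat capacity C = 8.31×10^8 J/(m^2 K) (given).
τ = 2.09 years = 6.60×10^7 s.
λ = C / τ = 8.31×10^8 / 6.60×10^7 = 12.6 W/(m²·K).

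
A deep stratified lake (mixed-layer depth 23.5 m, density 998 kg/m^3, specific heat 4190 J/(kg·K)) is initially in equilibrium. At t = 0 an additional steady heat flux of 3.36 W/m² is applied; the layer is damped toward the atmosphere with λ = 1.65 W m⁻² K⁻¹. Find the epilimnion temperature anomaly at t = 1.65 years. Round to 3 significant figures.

Areal heat capacity C = ρ c_p D = 998 × 4190 × 23.5 = 9.83×10^7 J/(m^2 K).
τ = C / λ = 9.83×10^7 / 1.65 = 5.96×10^7 s.
Equilibrium anomaly ΔT_eq = F / λ = 3.36 / 1.65 = 2.04 K.
t = 1.65 years = 5.21×10^7 s, so t/τ = 0.874.
ΔT(t) = ΔT_eq (1 − e^(−t/τ)) = 2.04 × (1 − e^−0.874) = 1.19 K.

1.19 K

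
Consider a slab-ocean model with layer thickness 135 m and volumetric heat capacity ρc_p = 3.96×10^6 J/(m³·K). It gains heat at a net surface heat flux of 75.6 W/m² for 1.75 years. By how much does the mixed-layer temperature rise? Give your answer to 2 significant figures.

7.8 K

Areal heat capacity C = ρc_p × D = 3.96×10^6 × 135 = 5.35×10^8 J/(m^2 K).
Net heat input Q = F Δt = 75.6 × (1.75 years × 3.156×10^7 s/year) = 4.18×10^9 J/m².
ΔT = Q / C = 4.18×10^9 / 5.35×10^8 = 7.81 K.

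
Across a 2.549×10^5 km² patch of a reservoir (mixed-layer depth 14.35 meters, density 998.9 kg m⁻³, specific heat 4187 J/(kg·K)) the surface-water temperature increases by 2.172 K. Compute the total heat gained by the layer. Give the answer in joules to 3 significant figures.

3.32×10^19 J

Areal heat capacity C = ρ c_p D = 998.9 × 4187 × 14.35 = 6.00×10^7 J m⁻² K⁻¹.
Heat per unit area: q = C ΔT = 6.00×10^7 × 2.172 = 1.30×10^8 J/m².
Total heat: Q = q × A = 1.30×10^8 × (2.549×10^5 × 10⁶ m²) = 3.32×10^19 J.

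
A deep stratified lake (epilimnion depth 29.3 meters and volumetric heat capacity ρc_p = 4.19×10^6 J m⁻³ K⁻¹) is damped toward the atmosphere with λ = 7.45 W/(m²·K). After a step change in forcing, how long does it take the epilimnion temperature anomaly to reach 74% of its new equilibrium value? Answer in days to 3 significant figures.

Areal heat capacity C = ρc_p × D = 4.19×10^6 × 29.3 = 1.23×10^8 J/(m²·K).
τ = C / λ = 1.23×10^8 / 7.45 = 1.65×10^7 s.
Fraction reached: 1 − e^(−t/τ) = 0.74 ⇒ t = −τ ln(1 − 0.74) = τ × 1.35.
t = 2.22×10^7 s = 257 days.

257 days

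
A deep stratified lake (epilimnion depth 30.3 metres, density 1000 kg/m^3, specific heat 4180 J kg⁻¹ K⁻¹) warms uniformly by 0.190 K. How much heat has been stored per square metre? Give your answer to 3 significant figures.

2.41×10^7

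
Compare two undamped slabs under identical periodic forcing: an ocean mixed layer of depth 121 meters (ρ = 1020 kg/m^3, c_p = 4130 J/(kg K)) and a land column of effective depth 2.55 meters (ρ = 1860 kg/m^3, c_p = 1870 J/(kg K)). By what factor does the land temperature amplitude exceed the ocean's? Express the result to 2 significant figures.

57

C_ocean = 1020 × 4130 × 121 = 5.10×10^8 J/(m²·K).
C_land = 1860 × 1870 × 2.55 = 8.87×10^6 J/(m²·K).
Undamped amplitude ∝ 1/C, so A_land/A_ocean = C_ocean/C_land = 57.5.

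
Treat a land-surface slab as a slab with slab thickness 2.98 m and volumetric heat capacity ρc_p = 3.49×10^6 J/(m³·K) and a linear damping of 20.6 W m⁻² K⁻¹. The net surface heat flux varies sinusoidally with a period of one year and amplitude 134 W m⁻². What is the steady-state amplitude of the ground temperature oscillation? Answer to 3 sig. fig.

Areal heat capacity C = ρc_p × D = 3.49×10^6 × 2.98 = 1.04×10^7 J m⁻² K⁻¹.
Angular frequency ω = 2π / T = 2π / 3.15×10^7 s = 1.99×10^-7 s⁻¹.
√((Cω)² + λ²) = √((2.07)² + 20.6²) = 20.7 W/(m²·K).
Amplitude A = F₀ / √((Cω)²+λ²) = 134 / 20.7 = 6.47 K.

6.47 K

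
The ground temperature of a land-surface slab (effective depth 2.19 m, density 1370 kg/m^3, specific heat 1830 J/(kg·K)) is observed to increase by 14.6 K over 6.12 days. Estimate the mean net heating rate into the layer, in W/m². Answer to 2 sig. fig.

150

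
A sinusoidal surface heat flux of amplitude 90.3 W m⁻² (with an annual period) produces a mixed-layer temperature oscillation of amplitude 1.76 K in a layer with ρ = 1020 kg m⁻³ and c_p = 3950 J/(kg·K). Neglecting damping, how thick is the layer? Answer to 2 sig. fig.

64 m

ω = 2π / 3.15×10^7 s = 1.99×10^-7 s⁻¹.
Required C = F₀ / (A ω) = 90.3 / (1.76 × 1.99×10^-7) = 2.58×10^8 J/(m²·K).
D = C / (ρ c_p) = 2.58×10^8 / (1020 × 3950) = 63.9 m.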